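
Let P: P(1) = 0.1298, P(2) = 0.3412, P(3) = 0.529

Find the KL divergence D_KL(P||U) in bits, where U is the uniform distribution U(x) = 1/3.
0.1873 bits

U(i) = 1/3 for all i

D_KL(P||U) = Σ P(x) log₂(P(x) / (1/3))
           = Σ P(x) log₂(P(x)) + log₂(3)
           = log₂(3) - H(P)

H(P) = -Σ P(x) log₂(P(x)):
  -P(1)·log₂(P(1)) = -(0.1298)·log₂(0.1298) = 0.38234
  -P(2)·log₂(P(2)) = -(0.3412)·log₂(0.3412) = 0.52931
  -P(3)·log₂(P(3)) = -(0.529)·log₂(0.529) = 0.48597
H(P) = 0.38234 + 0.52931 + 0.48597 = 1.39762 bits

log₂(3) = 1.58496 bits

D_KL(P||U) = 1.58496 - 1.39762 = 0.18734 ≈ 0.1873 bits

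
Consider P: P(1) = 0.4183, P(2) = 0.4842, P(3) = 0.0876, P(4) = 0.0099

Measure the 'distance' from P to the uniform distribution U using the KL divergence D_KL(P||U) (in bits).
0.5938 bits

U(i) = 1/4 for all i

D_KL(P||U) = Σ P(x) log₂(P(x) / (1/4))
           = Σ P(x) log₂(P(x)) + log₂(4)
           = log₂(4) - H(P)

H(P) = -Σ P(x) log₂(P(x)):
  -P(1)·log₂(P(1)) = -(0.4183)·log₂(0.4183) = 0.52597
  -P(2)·log₂(P(2)) = -(0.4842)·log₂(0.4842) = 0.50663
  -P(3)·log₂(P(3)) = -(0.0876)·log₂(0.0876) = 0.30773
  -P(4)·log₂(P(4)) = -(0.0099)·log₂(0.0099) = 0.06592
H(P) = 0.52597 + 0.50663 + 0.30773 + 0.06592 = 1.40625 bits

log₂(4) = 2.00000 bits

D_KL(P||U) = 2.00000 - 1.40625 = 0.59375 ≈ 0.5938 bits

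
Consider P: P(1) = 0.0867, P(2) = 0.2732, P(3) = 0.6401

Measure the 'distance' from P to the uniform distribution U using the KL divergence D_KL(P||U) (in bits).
0.3557 bits

U(i) = 1/3 for all i

D_KL(P||U) = Σ P(x) log₂(P(x) / (1/3))
           = Σ P(x) log₂(P(x)) + log₂(3)
           = log₂(3) - H(P)

H(P) = -Σ P(x) log₂(P(x)):
  -P(1)·log₂(P(1)) = -(0.0867)·log₂(0.0867) = 0.30586
  -P(2)·log₂(P(2)) = -(0.2732)·log₂(0.2732) = 0.51142
  -P(3)·log₂(P(3)) = -(0.6401)·log₂(0.6401) = 0.41199
H(P) = 0.30586 + 0.51142 + 0.41199 = 1.22927 bits

log₂(3) = 1.58496 bits

D_KL(P||U) = 1.58496 - 1.22927 = 0.35569 ≈ 0.3557 bits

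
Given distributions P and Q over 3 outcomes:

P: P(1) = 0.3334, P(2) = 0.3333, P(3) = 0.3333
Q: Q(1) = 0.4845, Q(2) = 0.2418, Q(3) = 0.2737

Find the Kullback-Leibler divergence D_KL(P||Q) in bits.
0.0693 bits

D_KL(P||Q) = Σ P(x) log₂(P(x)/Q(x))

Computing term by term:
  P(1)·log₂(P(1)/Q(1)) = 0.3334·log₂(0.3334/0.4845) = -0.17978
  P(2)·log₂(P(2)/Q(2)) = 0.3333·log₂(0.3333/0.2418) = 0.15432
  P(3)·log₂(P(3)/Q(3)) = 0.3333·log₂(0.3333/0.2737) = 0.09473

D_KL(P||Q) = -0.17978 + 0.15432 + 0.09473 = 0.06927 ≈ 0.0693 bits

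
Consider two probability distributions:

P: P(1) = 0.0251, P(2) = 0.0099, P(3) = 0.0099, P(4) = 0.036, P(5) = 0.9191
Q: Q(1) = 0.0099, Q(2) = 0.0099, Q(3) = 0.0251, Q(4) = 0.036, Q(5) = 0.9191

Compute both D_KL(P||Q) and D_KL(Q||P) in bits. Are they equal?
D_KL(P||Q) = 0.0204 bits, D_KL(Q||P) = 0.0204 bits. Yes, in this case they are equal (although KL divergence is not symmetric in general).

D_KL(P||Q) = Σ P(x) log₂(P(x)/Q(x))

Computing term by term:
  P(1)·log₂(P(1)/Q(1)) = 0.0251·log₂(0.0251/0.0099) = 0.03369
  P(2)·log₂(P(2)/Q(2)) = 0.0099·log₂(0.0099/0.0099) = 0.00000
  P(3)·log₂(P(3)/Q(3)) = 0.0099·log₂(0.0099/0.0251) = -0.01329
  P(4)·log₂(P(4)/Q(4)) = 0.036·log₂(0.036/0.036) = 0.00000
  P(5)·log₂(P(5)/Q(5)) = 0.9191·log₂(0.9191/0.9191) = 0.00000

D_KL(P||Q) = 0.03369 + 0.00000 - 0.01329 + 0.00000 + 0.00000 = 0.02040 ≈ 0.0204 bits

D_KL(Q||P) = Σ Q(x) log₂(Q(x)/P(x))

Computing term by term:
  Q(1)·log₂(Q(1)/P(1)) = 0.0099·log₂(0.0099/0.0251) = -0.01329
  Q(2)·log₂(Q(2)/P(2)) = 0.0099·log₂(0.0099/0.0099) = 0.00000
  Q(3)·log₂(Q(3)/P(3)) = 0.0251·log₂(0.0251/0.0099) = 0.03369
  Q(4)·log₂(Q(4)/P(4)) = 0.036·log₂(0.036/0.036) = 0.00000
  Q(5)·log₂(Q(5)/P(5)) = 0.9191·log₂(0.9191/0.9191) = 0.00000

D_KL(Q||P) = -0.01329 + 0.00000 + 0.03369 + 0.00000 + 0.00000 = 0.02040 ≈ 0.0204 bits

These ARE equal here. Q is P with outcomes relabeled (Q(1) = P(3), Q(3) = P(1)) by a relabeling that is its own inverse, so the two sums contain exactly the same terms in a different order. This is a special case — KL divergence is not symmetric in general: D_KL(P||Q) ≠ D_KL(Q||P) for most P, Q.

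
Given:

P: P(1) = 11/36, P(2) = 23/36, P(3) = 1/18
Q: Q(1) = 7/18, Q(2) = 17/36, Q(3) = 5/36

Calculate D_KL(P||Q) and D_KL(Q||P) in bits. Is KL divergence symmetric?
D_KL(P||Q) = 0.0989 bits, D_KL(Q||P) = 0.1130 bits. No, KL divergence is not symmetric.

D_KL(P||Q) = Σ P(x) log₂(P(x)/Q(x))

Computing term by term:
  P(1)·log₂(P(1)/Q(1)) = (11/36)·log₂((11/36)/(7/18)) = -0.10631
  P(2)·log₂(P(2)/Q(2)) = (23/36)·log₂((23/36)/(17/36)) = 0.27862
  P(3)·log₂(P(3)/Q(3)) = (1/18)·log₂((1/18)/(5/36)) = -0.07344

D_KL(P||Q) = -0.10631 + 0.27862 - 0.07344 = 0.09887 ≈ 0.0989 bits

D_KL(Q||P) = Σ Q(x) log₂(Q(x)/P(x))

Computing term by term:
  Q(1)·log₂(Q(1)/P(1)) = (7/18)·log₂((7/18)/(11/36)) = 0.13530
  Q(2)·log₂(Q(2)/P(2)) = (17/36)·log₂((17/36)/(23/36)) = -0.20594
  Q(3)·log₂(Q(3)/P(3)) = (5/36)·log₂((5/36)/(1/18)) = 0.18360

D_KL(Q||P) = 0.13530 - 0.20594 + 0.18360 = 0.11296 ≈ 0.1130 bits

These are NOT equal (difference: 0.0141 bits). KL divergence is asymmetric: D_KL(P||Q) ≠ D_KL(Q||P) in general.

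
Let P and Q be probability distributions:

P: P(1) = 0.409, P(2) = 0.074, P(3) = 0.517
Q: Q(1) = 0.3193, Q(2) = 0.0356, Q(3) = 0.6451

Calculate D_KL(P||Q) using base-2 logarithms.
0.0591 bits

D_KL(P||Q) = Σ P(x) log₂(P(x)/Q(x))

Computing term by term:
  P(1)·log₂(P(1)/Q(1)) = 0.409·log₂(0.409/0.3193) = 0.14609
  P(2)·log₂(P(2)/Q(2)) = 0.074·log₂(0.074/0.0356) = 0.07812
  P(3)·log₂(P(3)/Q(3)) = 0.517·log₂(0.517/0.6451) = -0.16511

D_KL(P||Q) = 0.14609 + 0.07812 - 0.16511 = 0.05910 ≈ 0.0591 bits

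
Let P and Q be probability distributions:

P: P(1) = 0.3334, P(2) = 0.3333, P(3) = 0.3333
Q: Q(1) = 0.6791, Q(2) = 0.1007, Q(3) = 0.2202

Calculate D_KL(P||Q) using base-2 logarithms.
0.4327 bits

D_KL(P||Q) = Σ P(x) log₂(P(x)/Q(x))

Computing term by term:
  P(1)·log₂(P(1)/Q(1)) = 0.3334·log₂(0.3334/0.6791) = -0.34219
  P(2)·log₂(P(2)/Q(2)) = 0.3333·log₂(0.3333/0.1007) = 0.57553
  P(3)·log₂(P(3)/Q(3)) = 0.3333·log₂(0.3333/0.2202) = 0.19932

D_KL(P||Q) = -0.34219 + 0.57553 + 0.19932 = 0.43266 ≈ 0.4327 bits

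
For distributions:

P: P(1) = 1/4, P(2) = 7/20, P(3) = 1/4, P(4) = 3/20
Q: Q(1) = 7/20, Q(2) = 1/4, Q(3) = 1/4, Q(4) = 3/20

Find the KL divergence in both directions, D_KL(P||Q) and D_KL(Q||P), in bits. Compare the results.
D_KL(P||Q) = 0.0485 bits, D_KL(Q||P) = 0.0485 bits. The two directions give exactly the same value for this pair.

D_KL(P||Q) = Σ P(x) log₂(P(x)/Q(x))

Computing term by term:
  P(1)·log₂(P(1)/Q(1)) = (1/4)·log₂((1/4)/(7/20)) = -0.12136
  P(2)·log₂(P(2)/Q(2)) = (7/20)·log₂((7/20)/(1/4)) = 0.16990
  P(3)·log₂(P(3)/Q(3)) = (1/4)·log₂((1/4)/(1/4)) = 0.00000
  P(4)·log₂(P(4)/Q(4)) = (3/20)·log₂((3/20)/(3/20)) = 0.00000

D_KL(P||Q) = -0.12136 + 0.16990 + 0.00000 + 0.00000 = 0.04854 ≈ 0.0485 bits

D_KL(Q||P) = Σ Q(x) log₂(Q(x)/P(x))

Computing term by term:
  Q(1)·log₂(Q(1)/P(1)) = (7/20)·log₂((7/20)/(1/4)) = 0.16990
  Q(2)·log₂(Q(2)/P(2)) = (1/4)·log₂((1/4)/(7/20)) = -0.12136
  Q(3)·log₂(Q(3)/P(3)) = (1/4)·log₂((1/4)/(1/4)) = 0.00000
  Q(4)·log₂(Q(4)/P(4)) = (3/20)·log₂((3/20)/(3/20)) = 0.00000

D_KL(Q||P) = 0.16990 - 0.12136 + 0.00000 + 0.00000 = 0.04854 ≈ 0.0485 bits

These ARE equal here. Q is P with outcomes relabeled (Q(1) = P(2), Q(2) = P(1)) by a relabeling that is its own inverse, so the two sums contain exactly the same terms in a different order. This is a special case — KL divergence is not symmetric in general: D_KL(P||Q) ≠ D_KL(Q||P) for most P, Q.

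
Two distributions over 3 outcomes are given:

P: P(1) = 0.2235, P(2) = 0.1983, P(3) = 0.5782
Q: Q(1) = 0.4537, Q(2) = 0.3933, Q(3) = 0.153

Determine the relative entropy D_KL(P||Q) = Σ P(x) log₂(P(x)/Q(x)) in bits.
0.6848 bits

D_KL(P||Q) = Σ P(x) log₂(P(x)/Q(x))

Computing term by term:
  P(1)·log₂(P(1)/Q(1)) = 0.2235·log₂(0.2235/0.4537) = -0.22830
  P(2)·log₂(P(2)/Q(2)) = 0.1983·log₂(0.1983/0.3933) = -0.19591
  P(3)·log₂(P(3)/Q(3)) = 0.5782·log₂(0.5782/0.153) = 1.10901

D_KL(P||Q) = -0.22830 - 0.19591 + 1.10901 = 0.68480 ≈ 0.6848 bits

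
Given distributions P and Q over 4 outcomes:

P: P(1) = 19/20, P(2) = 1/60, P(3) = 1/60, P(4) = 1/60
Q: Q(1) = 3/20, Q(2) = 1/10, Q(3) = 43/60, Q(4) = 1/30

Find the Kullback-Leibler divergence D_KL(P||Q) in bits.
2.3796 bits

D_KL(P||Q) = Σ P(x) log₂(P(x)/Q(x))

Computing term by term:
  P(1)·log₂(P(1)/Q(1)) = (19/20)·log₂((19/20)/(3/20)) = 2.52982
  P(2)·log₂(P(2)/Q(2)) = (1/60)·log₂((1/60)/(1/10)) = -0.04308
  P(3)·log₂(P(3)/Q(3)) = (1/60)·log₂((1/60)/(43/60)) = -0.09044
  P(4)·log₂(P(4)/Q(4)) = (1/60)·log₂((1/60)/(1/30)) = -0.01667

D_KL(P||Q) = 2.52982 - 0.04308 - 0.09044 - 0.01667 = 2.37963 ≈ 2.3796 bits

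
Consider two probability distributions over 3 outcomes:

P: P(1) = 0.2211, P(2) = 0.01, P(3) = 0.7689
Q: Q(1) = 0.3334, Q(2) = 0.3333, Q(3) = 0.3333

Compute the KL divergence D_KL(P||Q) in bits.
0.7457 bits

D_KL(P||Q) = Σ P(x) log₂(P(x)/Q(x))

Computing term by term:
  P(1)·log₂(P(1)/Q(1)) = 0.2211·log₂(0.2211/0.3334) = -0.13101
  P(2)·log₂(P(2)/Q(2)) = 0.01·log₂(0.01/0.3333) = -0.05059
  P(3)·log₂(P(3)/Q(3)) = 0.7689·log₂(0.7689/0.3333) = 0.92727

D_KL(P||Q) = -0.13101 - 0.05059 + 0.92727 = 0.74567 ≈ 0.7457 bits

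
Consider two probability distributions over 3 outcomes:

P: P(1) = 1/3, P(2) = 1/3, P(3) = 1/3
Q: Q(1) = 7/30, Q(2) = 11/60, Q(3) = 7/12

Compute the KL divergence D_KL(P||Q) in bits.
0.1899 bits

D_KL(P||Q) = Σ P(x) log₂(P(x)/Q(x))

Computing term by term:
  P(1)·log₂(P(1)/Q(1)) = (1/3)·log₂((1/3)/(7/30)) = 0.17152
  P(2)·log₂(P(2)/Q(2)) = (1/3)·log₂((1/3)/(11/60)) = 0.28750
  P(3)·log₂(P(3)/Q(3)) = (1/3)·log₂((1/3)/(7/12)) = -0.26912

D_KL(P||Q) = 0.17152 + 0.28750 - 0.26912 = 0.18990 ≈ 0.1899 bits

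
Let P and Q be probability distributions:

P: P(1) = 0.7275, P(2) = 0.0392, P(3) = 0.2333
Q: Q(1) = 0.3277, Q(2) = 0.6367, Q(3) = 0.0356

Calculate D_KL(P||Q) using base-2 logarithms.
1.3122 bits

D_KL(P||Q) = Σ P(x) log₂(P(x)/Q(x))

Computing term by term:
  P(1)·log₂(P(1)/Q(1)) = 0.7275·log₂(0.7275/0.3277) = 0.83704
  P(2)·log₂(P(2)/Q(2)) = 0.0392·log₂(0.0392/0.6367) = -0.15765
  P(3)·log₂(P(3)/Q(3)) = 0.2333·log₂(0.2333/0.0356) = 0.63276

D_KL(P||Q) = 0.83704 - 0.15765 + 0.63276 = 1.31215 ≈ 1.3122 bits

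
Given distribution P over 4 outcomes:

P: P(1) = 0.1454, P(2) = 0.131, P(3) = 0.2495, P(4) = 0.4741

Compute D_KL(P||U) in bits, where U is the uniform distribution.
0.2012 bits

U(i) = 1/4 for all i

D_KL(P||U) = Σ P(x) log₂(P(x) / (1/4))
           = Σ P(x) log₂(P(x)) + log₂(4)
           = log₂(4) - H(P)

H(P) = -Σ P(x) log₂(P(x)):
  -P(1)·log₂(P(1)) = -(0.1454)·log₂(0.1454) = 0.40449
  -P(2)·log₂(P(2)) = -(0.131)·log₂(0.131) = 0.38414
  -P(3)·log₂(P(3)) = -(0.2495)·log₂(0.2495) = 0.49972
  -P(4)·log₂(P(4)) = -(0.4741)·log₂(0.4741) = 0.51048
H(P) = 0.40449 + 0.38414 + 0.49972 + 0.51048 = 1.79883 bits

log₂(4) = 2.00000 bits

D_KL(P||U) = 2.00000 - 1.79883 = 0.20117 ≈ 0.2012 bits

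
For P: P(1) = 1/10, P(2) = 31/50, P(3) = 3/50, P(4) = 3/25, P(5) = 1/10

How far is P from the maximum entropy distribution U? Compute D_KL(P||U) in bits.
0.6194 bits

U(i) = 1/5 for all i

D_KL(P||U) = Σ P(x) log₂(P(x) / (1/5))
           = Σ P(x) log₂(P(x)) + log₂(5)
           = log₂(5) - H(P)

H(P) = -Σ P(x) log₂(P(x)):
  -P(1)·log₂(P(1)) = -(1/10)·log₂(1/10) = 0.33219
  -P(2)·log₂(P(2)) = -(31/50)·log₂(31/50) = 0.42759
  -P(3)·log₂(P(3)) = -(3/50)·log₂(3/50) = 0.24353
  -P(4)·log₂(P(4)) = -(3/25)·log₂(3/25) = 0.36707
  -P(5)·log₂(P(5)) = -(1/10)·log₂(1/10) = 0.33219
H(P) = 0.33219 + 0.42759 + 0.24353 + 0.36707 + 0.33219 = 1.70257 bits

log₂(5) = 2.32193 bits

D_KL(P||U) = 2.32193 - 1.70257 = 0.61936 ≈ 0.6194 bits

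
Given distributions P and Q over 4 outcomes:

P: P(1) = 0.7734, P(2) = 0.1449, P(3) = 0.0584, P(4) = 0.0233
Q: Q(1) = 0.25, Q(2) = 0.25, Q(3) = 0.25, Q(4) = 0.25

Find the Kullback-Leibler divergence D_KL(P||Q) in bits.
0.9438 bits

D_KL(P||Q) = Σ P(x) log₂(P(x)/Q(x))

Computing term by term:
  P(1)·log₂(P(1)/Q(1)) = 0.7734·log₂(0.7734/0.25) = 1.26009
  P(2)·log₂(P(2)/Q(2)) = 0.1449·log₂(0.1449/0.25) = -0.11402
  P(3)·log₂(P(3)/Q(3)) = 0.0584·log₂(0.0584/0.25) = -0.12252
  P(4)·log₂(P(4)/Q(4)) = 0.0233·log₂(0.0233/0.25) = -0.07977

D_KL(P||Q) = 1.26009 - 0.11402 - 0.12252 - 0.07977 = 0.94378 ≈ 0.9438 bits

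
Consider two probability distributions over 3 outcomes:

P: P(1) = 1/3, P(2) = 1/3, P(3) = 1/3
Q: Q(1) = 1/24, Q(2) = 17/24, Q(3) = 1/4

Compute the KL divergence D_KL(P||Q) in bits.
0.7759 bits

D_KL(P||Q) = Σ P(x) log₂(P(x)/Q(x))

Computing term by term:
  P(1)·log₂(P(1)/Q(1)) = (1/3)·log₂((1/3)/(1/24)) = 1.00000
  P(2)·log₂(P(2)/Q(2)) = (1/3)·log₂((1/3)/(17/24)) = -0.36249
  P(3)·log₂(P(3)/Q(3)) = (1/3)·log₂((1/3)/(1/4)) = 0.13835

D_KL(P||Q) = 1.00000 - 0.36249 + 0.13835 = 0.77586 ≈ 0.7759 bits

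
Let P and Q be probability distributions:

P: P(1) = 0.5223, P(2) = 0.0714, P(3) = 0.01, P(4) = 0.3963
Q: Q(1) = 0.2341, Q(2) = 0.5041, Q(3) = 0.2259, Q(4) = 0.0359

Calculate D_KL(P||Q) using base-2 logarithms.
1.7314 bits

D_KL(P||Q) = Σ P(x) log₂(P(x)/Q(x))

Computing term by term:
  P(1)·log₂(P(1)/Q(1)) = 0.5223·log₂(0.5223/0.2341) = 0.60469
  P(2)·log₂(P(2)/Q(2)) = 0.0714·log₂(0.0714/0.5041) = -0.20133
  P(3)·log₂(P(3)/Q(3)) = 0.01·log₂(0.01/0.2259) = -0.04498
  P(4)·log₂(P(4)/Q(4)) = 0.3963·log₂(0.3963/0.0359) = 1.37300

D_KL(P||Q) = 0.60469 - 0.20133 - 0.04498 + 1.37300 = 1.73138 ≈ 1.7314 bits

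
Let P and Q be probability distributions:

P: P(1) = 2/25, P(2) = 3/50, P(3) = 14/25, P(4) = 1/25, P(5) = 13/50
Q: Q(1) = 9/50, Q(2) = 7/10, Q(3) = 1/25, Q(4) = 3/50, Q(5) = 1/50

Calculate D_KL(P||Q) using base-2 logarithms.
2.7646 bits

D_KL(P||Q) = Σ P(x) log₂(P(x)/Q(x))

Computing term by term:
  P(1)·log₂(P(1)/Q(1)) = (2/25)·log₂((2/25)/(9/50)) = -0.09359
  P(2)·log₂(P(2)/Q(2)) = (3/50)·log₂((3/50)/(7/10)) = -0.21266
  P(3)·log₂(P(3)/Q(3)) = (14/25)·log₂((14/25)/(1/25)) = 2.13212
  P(4)·log₂(P(4)/Q(4)) = (1/25)·log₂((1/25)/(3/50)) = -0.02340
  P(5)·log₂(P(5)/Q(5)) = (13/50)·log₂((13/50)/(1/50)) = 0.96211

D_KL(P||Q) = -0.09359 - 0.21266 + 2.13212 - 0.02340 + 0.96211 = 2.76458 ≈ 2.7646 bits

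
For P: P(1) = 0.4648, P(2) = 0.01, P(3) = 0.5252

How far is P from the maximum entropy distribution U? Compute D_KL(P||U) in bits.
0.5168 bits

U(i) = 1/3 for all i

D_KL(P||U) = Σ P(x) log₂(P(x) / (1/3))
           = Σ P(x) log₂(P(x)) + log₂(3)
           = log₂(3) - H(P)

H(P) = -Σ P(x) log₂(P(x)):
  -P(1)·log₂(P(1)) = -(0.4648)·log₂(0.4648) = 0.51375
  -P(2)·log₂(P(2)) = -(0.01)·log₂(0.01) = 0.06644
  -P(3)·log₂(P(3)) = -(0.5252)·log₂(0.5252) = 0.48794
H(P) = 0.51375 + 0.06644 + 0.48794 = 1.06813 bits

log₂(3) = 1.58496 bits

D_KL(P||U) = 1.58496 - 1.06813 = 0.51683 ≈ 0.5168 bits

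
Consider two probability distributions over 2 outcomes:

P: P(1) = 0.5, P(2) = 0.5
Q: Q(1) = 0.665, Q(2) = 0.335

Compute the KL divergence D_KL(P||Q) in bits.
0.0832 bits

D_KL(P||Q) = Σ P(x) log₂(P(x)/Q(x))

Computing term by term:
  P(1)·log₂(P(1)/Q(1)) = 0.5·log₂(0.5/0.665) = -0.20571
  P(2)·log₂(P(2)/Q(2)) = 0.5·log₂(0.5/0.335) = 0.28888

D_KL(P||Q) = -0.20571 + 0.28888 = 0.08317 ≈ 0.0832 bits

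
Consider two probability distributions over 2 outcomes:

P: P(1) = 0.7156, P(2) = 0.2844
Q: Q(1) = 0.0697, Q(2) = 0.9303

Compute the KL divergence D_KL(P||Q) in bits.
1.9181 bits

D_KL(P||Q) = Σ P(x) log₂(P(x)/Q(x))

Computing term by term:
  P(1)·log₂(P(1)/Q(1)) = 0.7156·log₂(0.7156/0.0697) = 2.40436
  P(2)·log₂(P(2)/Q(2)) = 0.2844·log₂(0.2844/0.9303) = -0.48626

D_KL(P||Q) = 2.40436 - 0.48626 = 1.91810 ≈ 1.9181 bits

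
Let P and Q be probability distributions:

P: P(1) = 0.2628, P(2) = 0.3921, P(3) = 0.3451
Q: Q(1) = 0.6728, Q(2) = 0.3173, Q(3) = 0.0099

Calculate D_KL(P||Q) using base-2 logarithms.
1.5314 bits

D_KL(P||Q) = Σ P(x) log₂(P(x)/Q(x))

Computing term by term:
  P(1)·log₂(P(1)/Q(1)) = 0.2628·log₂(0.2628/0.6728) = -0.35641
  P(2)·log₂(P(2)/Q(2)) = 0.3921·log₂(0.3921/0.3173) = 0.11974
  P(3)·log₂(P(3)/Q(3)) = 0.3451·log₂(0.3451/0.0099) = 1.76810

D_KL(P||Q) = -0.35641 + 0.11974 + 1.76810 = 1.53143 ≈ 1.5314 bits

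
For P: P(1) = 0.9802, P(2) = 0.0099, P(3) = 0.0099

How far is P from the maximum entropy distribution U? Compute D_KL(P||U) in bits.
1.4248 bits

U(i) = 1/3 for all i

D_KL(P||U) = Σ P(x) log₂(P(x) / (1/3))
           = Σ P(x) log₂(P(x)) + log₂(3)
           = log₂(3) - H(P)

H(P) = -Σ P(x) log₂(P(x)):
  -P(1)·log₂(P(1)) = -(0.9802)·log₂(0.9802) = 0.02828
  -P(2)·log₂(P(2)) = -(0.0099)·log₂(0.0099) = 0.06592
  -P(3)·log₂(P(3)) = -(0.0099)·log₂(0.0099) = 0.06592
H(P) = 0.02828 + 0.06592 + 0.06592 = 0.16012 bits

log₂(3) = 1.58496 bits

D_KL(P||U) = 1.58496 - 0.16012 = 1.42484 ≈ 1.4248 bits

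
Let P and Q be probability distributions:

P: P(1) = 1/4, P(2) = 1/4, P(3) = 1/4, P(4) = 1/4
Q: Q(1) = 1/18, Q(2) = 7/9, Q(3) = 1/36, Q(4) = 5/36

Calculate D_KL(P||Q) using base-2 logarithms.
1.1376 bits

D_KL(P||Q) = Σ P(x) log₂(P(x)/Q(x))

Computing term by term:
  P(1)·log₂(P(1)/Q(1)) = (1/4)·log₂((1/4)/(1/18)) = 0.54248
  P(2)·log₂(P(2)/Q(2)) = (1/4)·log₂((1/4)/(7/9)) = -0.40936
  P(3)·log₂(P(3)/Q(3)) = (1/4)·log₂((1/4)/(1/36)) = 0.79248
  P(4)·log₂(P(4)/Q(4)) = (1/4)·log₂((1/4)/(5/36)) = 0.21200

D_KL(P||Q) = 0.54248 - 0.40936 + 0.79248 + 0.21200 = 1.13760 ≈ 1.1376 bits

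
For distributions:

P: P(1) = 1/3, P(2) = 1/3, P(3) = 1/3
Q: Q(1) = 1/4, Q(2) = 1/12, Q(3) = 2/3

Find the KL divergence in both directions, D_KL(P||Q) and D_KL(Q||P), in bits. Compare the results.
D_KL(P||Q) = 0.4717 bits, D_KL(Q||P) = 0.3962 bits. D_KL(P||Q) is larger than D_KL(Q||P) by 0.0755 bits; the two directions differ.

D_KL(P||Q) = Σ P(x) log₂(P(x)/Q(x))

Computing term by term:
  P(1)·log₂(P(1)/Q(1)) = (1/3)·log₂((1/3)/(1/4)) = 0.13835
  P(2)·log₂(P(2)/Q(2)) = (1/3)·log₂((1/3)/(1/12)) = 0.66667
  P(3)·log₂(P(3)/Q(3)) = (1/3)·log₂((1/3)/(2/3)) = -0.33333

D_KL(P||Q) = 0.13835 + 0.66667 - 0.33333 = 0.47169 ≈ 0.4717 bits

D_KL(Q||P) = Σ Q(x) log₂(Q(x)/P(x))

Computing term by term:
  Q(1)·log₂(Q(1)/P(1)) = (1/4)·log₂((1/4)/(1/3)) = -0.10376
  Q(2)·log₂(Q(2)/P(2)) = (1/12)·log₂((1/12)/(1/3)) = -0.16667
  Q(3)·log₂(Q(3)/P(3)) = (2/3)·log₂((2/3)/(1/3)) = 0.66667

D_KL(Q||P) = -0.10376 - 0.16667 + 0.66667 = 0.39624 ≈ 0.3962 bits

These are NOT equal (difference: 0.0755 bits). KL divergence is asymmetric: D_KL(P||Q) ≠ D_KL(Q||P) in general.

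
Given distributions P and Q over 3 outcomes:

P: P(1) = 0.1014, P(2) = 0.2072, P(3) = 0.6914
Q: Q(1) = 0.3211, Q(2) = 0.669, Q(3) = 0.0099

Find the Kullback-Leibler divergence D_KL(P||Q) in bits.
3.7165 bits

D_KL(P||Q) = Σ P(x) log₂(P(x)/Q(x))

Computing term by term:
  P(1)·log₂(P(1)/Q(1)) = 0.1014·log₂(0.1014/0.3211) = -0.16862
  P(2)·log₂(P(2)/Q(2)) = 0.2072·log₂(0.2072/0.669) = -0.35037
  P(3)·log₂(P(3)/Q(3)) = 0.6914·log₂(0.6914/0.0099) = 4.23548

D_KL(P||Q) = -0.16862 - 0.35037 + 4.23548 = 3.71649 ≈ 3.7165 bits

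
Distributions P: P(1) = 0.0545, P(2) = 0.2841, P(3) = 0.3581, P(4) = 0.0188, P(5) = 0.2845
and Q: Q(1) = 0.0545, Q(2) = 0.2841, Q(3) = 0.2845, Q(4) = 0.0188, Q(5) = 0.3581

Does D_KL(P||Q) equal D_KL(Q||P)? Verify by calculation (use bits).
D_KL(P||Q) = 0.0244 bits, D_KL(Q||P) = 0.0244 bits. Yes — for this pair D_KL(P||Q) = D_KL(Q||P).

D_KL(P||Q) = Σ P(x) log₂(P(x)/Q(x))

Computing term by term:
  P(1)·log₂(P(1)/Q(1)) = 0.0545·log₂(0.0545/0.0545) = 0.00000
  P(2)·log₂(P(2)/Q(2)) = 0.2841·log₂(0.2841/0.2841) = 0.00000
  P(3)·log₂(P(3)/Q(3)) = 0.3581·log₂(0.3581/0.2845) = 0.11887
  P(4)·log₂(P(4)/Q(4)) = 0.0188·log₂(0.0188/0.0188) = 0.00000
  P(5)·log₂(P(5)/Q(5)) = 0.2845·log₂(0.2845/0.3581) = -0.09444

D_KL(P||Q) = 0.00000 + 0.00000 + 0.11887 + 0.00000 - 0.09444 = 0.02443 ≈ 0.0244 bits

D_KL(Q||P) = Σ Q(x) log₂(Q(x)/P(x))

Computing term by term:
  Q(1)·log₂(Q(1)/P(1)) = 0.0545·log₂(0.0545/0.0545) = 0.00000
  Q(2)·log₂(Q(2)/P(2)) = 0.2841·log₂(0.2841/0.2841) = 0.00000
  Q(3)·log₂(Q(3)/P(3)) = 0.2845·log₂(0.2845/0.3581) = -0.09444
  Q(4)·log₂(Q(4)/P(4)) = 0.0188·log₂(0.0188/0.0188) = 0.00000
  Q(5)·log₂(Q(5)/P(5)) = 0.3581·log₂(0.3581/0.2845) = 0.11887

D_KL(Q||P) = 0.00000 + 0.00000 - 0.09444 + 0.00000 + 0.11887 = 0.02443 ≈ 0.0244 bits

These ARE equal here. Q is P with outcomes relabeled (Q(3) = P(5), Q(5) = P(3)) by a relabeling that is its own inverse, so the two sums contain exactly the same terms in a different order. This is a special case — KL divergence is not symmetric in general: D_KL(P||Q) ≠ D_KL(Q||P) for most P, Q.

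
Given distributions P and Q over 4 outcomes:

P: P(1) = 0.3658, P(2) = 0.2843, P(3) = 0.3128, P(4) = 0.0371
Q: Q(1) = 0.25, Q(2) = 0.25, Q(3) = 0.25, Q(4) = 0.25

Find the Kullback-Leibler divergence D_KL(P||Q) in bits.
0.2526 bits

D_KL(P||Q) = Σ P(x) log₂(P(x)/Q(x))

Computing term by term:
  P(1)·log₂(P(1)/Q(1)) = 0.3658·log₂(0.3658/0.25) = 0.20087
  P(2)·log₂(P(2)/Q(2)) = 0.2843·log₂(0.2843/0.25) = 0.05273
  P(3)·log₂(P(3)/Q(3)) = 0.3128·log₂(0.3128/0.25) = 0.10113
  P(4)·log₂(P(4)/Q(4)) = 0.0371·log₂(0.0371/0.25) = -0.10212

D_KL(P||Q) = 0.20087 + 0.05273 + 0.10113 - 0.10212 = 0.25261 ≈ 0.2526 bits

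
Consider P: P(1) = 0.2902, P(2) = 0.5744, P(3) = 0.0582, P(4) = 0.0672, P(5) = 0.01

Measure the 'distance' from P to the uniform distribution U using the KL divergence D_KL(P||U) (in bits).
0.7775 bits

U(i) = 1/5 for all i

D_KL(P||U) = Σ P(x) log₂(P(x) / (1/5))
           = Σ P(x) log₂(P(x)) + log₂(5)
           = log₂(5) - H(P)

H(P) = -Σ P(x) log₂(P(x)):
  -P(1)·log₂(P(1)) = -(0.2902)·log₂(0.2902) = 0.51797
  -P(2)·log₂(P(2)) = -(0.5744)·log₂(0.5744) = 0.45945
  -P(3)·log₂(P(3)) = -(0.0582)·log₂(0.0582) = 0.23879
  -P(4)·log₂(P(4)) = -(0.0672)·log₂(0.0672) = 0.26177
  -P(5)·log₂(P(5)) = -(0.01)·log₂(0.01) = 0.06644
H(P) = 0.51797 + 0.45945 + 0.23879 + 0.26177 + 0.06644 = 1.54442 bits

log₂(5) = 2.32193 bits

D_KL(P||U) = 2.32193 - 1.54442 = 0.77751 ≈ 0.7775 bits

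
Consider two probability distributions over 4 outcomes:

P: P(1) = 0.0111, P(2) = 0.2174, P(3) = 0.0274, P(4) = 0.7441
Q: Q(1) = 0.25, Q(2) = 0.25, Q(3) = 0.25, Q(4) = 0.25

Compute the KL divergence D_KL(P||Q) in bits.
0.9898 bits

D_KL(P||Q) = Σ P(x) log₂(P(x)/Q(x))

Computing term by term:
  P(1)·log₂(P(1)/Q(1)) = 0.0111·log₂(0.0111/0.25) = -0.04988
  P(2)·log₂(P(2)/Q(2)) = 0.2174·log₂(0.2174/0.25) = -0.04382
  P(3)·log₂(P(3)/Q(3)) = 0.0274·log₂(0.0274/0.25) = -0.08740
  P(4)·log₂(P(4)/Q(4)) = 0.7441·log₂(0.7441/0.25) = 1.17089

D_KL(P||Q) = -0.04988 - 0.04382 - 0.08740 + 1.17089 = 0.98979 ≈ 0.9898 bits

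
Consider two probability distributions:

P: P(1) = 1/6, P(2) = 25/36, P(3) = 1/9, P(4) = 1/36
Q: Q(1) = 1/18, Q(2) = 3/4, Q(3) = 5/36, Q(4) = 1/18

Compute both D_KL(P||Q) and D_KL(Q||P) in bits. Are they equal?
D_KL(P||Q) = 0.1235 bits, D_KL(Q||P) = 0.0955 bits. No, they are not equal.

D_KL(P||Q) = Σ P(x) log₂(P(x)/Q(x))

Computing term by term:
  P(1)·log₂(P(1)/Q(1)) = (1/6)·log₂((1/6)/(1/18)) = 0.26416
  P(2)·log₂(P(2)/Q(2)) = (25/36)·log₂((25/36)/(3/4)) = -0.07711
  P(3)·log₂(P(3)/Q(3)) = (1/9)·log₂((1/9)/(5/36)) = -0.03577
  P(4)·log₂(P(4)/Q(4)) = (1/36)·log₂((1/36)/(1/18)) = -0.02778

D_KL(P||Q) = 0.26416 - 0.07711 - 0.03577 - 0.02778 = 0.12350 ≈ 0.1235 bits

D_KL(Q||P) = Σ Q(x) log₂(Q(x)/P(x))

Computing term by term:
  Q(1)·log₂(Q(1)/P(1)) = (1/18)·log₂((1/18)/(1/6)) = -0.08805
  Q(2)·log₂(Q(2)/P(2)) = (3/4)·log₂((3/4)/(25/36)) = 0.08327
  Q(3)·log₂(Q(3)/P(3)) = (5/36)·log₂((5/36)/(1/9)) = 0.04471
  Q(4)·log₂(Q(4)/P(4)) = (1/18)·log₂((1/18)/(1/36)) = 0.05556

D_KL(Q||P) = -0.08805 + 0.08327 + 0.04471 + 0.05556 = 0.09549 ≈ 0.0955 bits

These are NOT equal (difference: 0.0280 bits). KL divergence is asymmetric: D_KL(P||Q) ≠ D_KL(Q||P) in general.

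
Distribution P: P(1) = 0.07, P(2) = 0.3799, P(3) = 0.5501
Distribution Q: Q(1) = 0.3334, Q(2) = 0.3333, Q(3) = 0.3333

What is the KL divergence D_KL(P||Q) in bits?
0.3117 bits

D_KL(P||Q) = Σ P(x) log₂(P(x)/Q(x))

Computing term by term:
  P(1)·log₂(P(1)/Q(1)) = 0.07·log₂(0.07/0.3334) = -0.15763
  P(2)·log₂(P(2)/Q(2)) = 0.3799·log₂(0.3799/0.3333) = 0.07172
  P(3)·log₂(P(3)/Q(3)) = 0.5501·log₂(0.5501/0.3333) = 0.39765

D_KL(P||Q) = -0.15763 + 0.07172 + 0.39765 = 0.31174 ≈ 0.3117 bits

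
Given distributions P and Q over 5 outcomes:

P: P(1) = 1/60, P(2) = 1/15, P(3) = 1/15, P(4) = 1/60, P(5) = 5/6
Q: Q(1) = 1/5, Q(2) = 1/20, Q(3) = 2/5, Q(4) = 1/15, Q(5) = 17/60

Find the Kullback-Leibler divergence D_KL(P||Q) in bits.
1.0593 bits

D_KL(P||Q) = Σ P(x) log₂(P(x)/Q(x))

Computing term by term:
  P(1)·log₂(P(1)/Q(1)) = (1/60)·log₂((1/60)/(1/5)) = -0.05975
  P(2)·log₂(P(2)/Q(2)) = (1/15)·log₂((1/15)/(1/20)) = 0.02767
  P(3)·log₂(P(3)/Q(3)) = (1/15)·log₂((1/15)/(2/5)) = -0.17233
  P(4)·log₂(P(4)/Q(4)) = (1/60)·log₂((1/60)/(1/15)) = -0.03333
  P(5)·log₂(P(5)/Q(5)) = (5/6)·log₂((5/6)/(17/60)) = 1.29699

D_KL(P||Q) = -0.05975 + 0.02767 - 0.17233 - 0.03333 + 1.29699 = 1.05925 ≈ 1.0593 bits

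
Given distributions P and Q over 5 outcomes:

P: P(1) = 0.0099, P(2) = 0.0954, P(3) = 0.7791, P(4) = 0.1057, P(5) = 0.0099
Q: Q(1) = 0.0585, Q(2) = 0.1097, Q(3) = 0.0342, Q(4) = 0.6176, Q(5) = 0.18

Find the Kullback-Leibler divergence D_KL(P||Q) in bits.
3.1583 bits

D_KL(P||Q) = Σ P(x) log₂(P(x)/Q(x))

Computing term by term:
  P(1)·log₂(P(1)/Q(1)) = 0.0099·log₂(0.0099/0.0585) = -0.02537
  P(2)·log₂(P(2)/Q(2)) = 0.0954·log₂(0.0954/0.1097) = -0.01922
  P(3)·log₂(P(3)/Q(3)) = 0.7791·log₂(0.7791/0.0342) = 3.51354
  P(4)·log₂(P(4)/Q(4)) = 0.1057·log₂(0.1057/0.6176) = -0.26919
  P(5)·log₂(P(5)/Q(5)) = 0.0099·log₂(0.0099/0.18) = -0.04143

D_KL(P||Q) = -0.02537 - 0.01922 + 3.51354 - 0.26919 - 0.04143 = 3.15833 ≈ 3.1583 bits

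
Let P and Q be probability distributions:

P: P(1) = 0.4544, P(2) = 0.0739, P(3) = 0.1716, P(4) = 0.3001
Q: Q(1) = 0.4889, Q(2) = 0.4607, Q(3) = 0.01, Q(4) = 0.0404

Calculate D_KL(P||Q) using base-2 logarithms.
1.3288 bits

D_KL(P||Q) = Σ P(x) log₂(P(x)/Q(x))

Computing term by term:
  P(1)·log₂(P(1)/Q(1)) = 0.4544·log₂(0.4544/0.4889) = -0.04797
  P(2)·log₂(P(2)/Q(2)) = 0.0739·log₂(0.0739/0.4607) = -0.19511
  P(3)·log₂(P(3)/Q(3)) = 0.1716·log₂(0.1716/0.01) = 0.70373
  P(4)·log₂(P(4)/Q(4)) = 0.3001·log₂(0.3001/0.0404) = 0.86819

D_KL(P||Q) = -0.04797 - 0.19511 + 0.70373 + 0.86819 = 1.32884 ≈ 1.3288 bits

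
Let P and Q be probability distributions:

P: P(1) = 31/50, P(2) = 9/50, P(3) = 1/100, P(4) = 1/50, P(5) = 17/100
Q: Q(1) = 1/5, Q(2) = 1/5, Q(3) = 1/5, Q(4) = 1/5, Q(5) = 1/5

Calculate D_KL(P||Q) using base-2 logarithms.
0.8351 bits

D_KL(P||Q) = Σ P(x) log₂(P(x)/Q(x))

Computing term by term:
  P(1)·log₂(P(1)/Q(1)) = (31/50)·log₂((31/50)/(1/5)) = 1.01201
  P(2)·log₂(P(2)/Q(2)) = (9/50)·log₂((9/50)/(1/5)) = -0.02736
  P(3)·log₂(P(3)/Q(3)) = (1/100)·log₂((1/100)/(1/5)) = -0.04322
  P(4)·log₂(P(4)/Q(4)) = (1/50)·log₂((1/50)/(1/5)) = -0.06644
  P(5)·log₂(P(5)/Q(5)) = (17/100)·log₂((17/100)/(1/5)) = -0.03986

D_KL(P||Q) = 1.01201 - 0.02736 - 0.04322 - 0.06644 - 0.03986 = 0.83513 ≈ 0.8351 bits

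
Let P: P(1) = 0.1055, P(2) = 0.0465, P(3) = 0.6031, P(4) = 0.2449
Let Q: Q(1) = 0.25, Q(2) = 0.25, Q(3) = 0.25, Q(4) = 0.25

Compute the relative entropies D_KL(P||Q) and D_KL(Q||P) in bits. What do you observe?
D_KL(P||Q) = 0.5148 bits, D_KL(Q||P) = 0.6076 bits. The two directions give different values (D_KL(Q||P) exceeds D_KL(P||Q) by 0.0928 bits): KL divergence is asymmetric.

D_KL(P||Q) = Σ P(x) log₂(P(x)/Q(x))

Computing term by term:
  P(1)·log₂(P(1)/Q(1)) = 0.1055·log₂(0.1055/0.25) = -0.13131
  P(2)·log₂(P(2)/Q(2)) = 0.0465·log₂(0.0465/0.25) = -0.11284
  P(3)·log₂(P(3)/Q(3)) = 0.6031·log₂(0.6031/0.25) = 0.76622
  P(4)·log₂(P(4)/Q(4)) = 0.2449·log₂(0.2449/0.25) = -0.00728

D_KL(P||Q) = -0.13131 - 0.11284 + 0.76622 - 0.00728 = 0.51479 ≈ 0.5148 bits

D_KL(Q||P) = Σ Q(x) log₂(Q(x)/P(x))

Computing term by term:
  Q(1)·log₂(Q(1)/P(1)) = 0.25·log₂(0.25/0.1055) = 0.31117
  Q(2)·log₂(Q(2)/P(2)) = 0.25·log₂(0.25/0.0465) = 0.60666
  Q(3)·log₂(Q(3)/P(3)) = 0.25·log₂(0.25/0.6031) = -0.31762
  Q(4)·log₂(Q(4)/P(4)) = 0.25·log₂(0.25/0.2449) = 0.00743

D_KL(Q||P) = 0.31117 + 0.60666 - 0.31762 + 0.00743 = 0.60764 ≈ 0.6076 bits

These are NOT equal (difference: 0.0928 bits). KL divergence is asymmetric: D_KL(P||Q) ≠ D_KL(Q||P) in general.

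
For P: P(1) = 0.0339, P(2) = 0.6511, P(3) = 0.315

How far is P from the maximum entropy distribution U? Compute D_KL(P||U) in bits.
0.4914 bits

U(i) = 1/3 for all i

D_KL(P||U) = Σ P(x) log₂(P(x) / (1/3))
           = Σ P(x) log₂(P(x)) + log₂(3)
           = log₂(3) - H(P)

H(P) = -Σ P(x) log₂(P(x)):
  -P(1)·log₂(P(1)) = -(0.0339)·log₂(0.0339) = 0.16552
  -P(2)·log₂(P(2)) = -(0.6511)·log₂(0.6511) = 0.40306
  -P(3)·log₂(P(3)) = -(0.315)·log₂(0.315) = 0.52497
H(P) = 0.16552 + 0.40306 + 0.52497 = 1.09355 bits

log₂(3) = 1.58496 bits

D_KL(P||U) = 1.58496 - 1.09355 = 0.49141 ≈ 0.4914 bits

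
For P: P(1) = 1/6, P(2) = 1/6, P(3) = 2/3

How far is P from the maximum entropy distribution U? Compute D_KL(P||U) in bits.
0.3333 bits

U(i) = 1/3 for all i

D_KL(P||U) = Σ P(x) log₂(P(x) / (1/3))
           = Σ P(x) log₂(P(x)) + log₂(3)
           = log₂(3) - H(P)

H(P) = -Σ P(x) log₂(P(x)):
  -P(1)·log₂(P(1)) = -(1/6)·log₂(1/6) = 0.43083
  -P(2)·log₂(P(2)) = -(1/6)·log₂(1/6) = 0.43083
  -P(3)·log₂(P(3)) = -(2/3)·log₂(2/3) = 0.38998
H(P) = 0.43083 + 0.43083 + 0.38998 = 1.25164 bits

log₂(3) = 1.58496 bits

D_KL(P||U) = 1.58496 - 1.25164 = 0.33332 ≈ 0.3333 bits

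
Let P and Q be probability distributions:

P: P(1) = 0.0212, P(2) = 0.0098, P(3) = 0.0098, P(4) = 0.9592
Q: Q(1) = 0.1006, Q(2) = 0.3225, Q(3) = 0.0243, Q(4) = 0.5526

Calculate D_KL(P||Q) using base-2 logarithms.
0.6533 bits

D_KL(P||Q) = Σ P(x) log₂(P(x)/Q(x))

Computing term by term:
  P(1)·log₂(P(1)/Q(1)) = 0.0212·log₂(0.0212/0.1006) = -0.04763
  P(2)·log₂(P(2)/Q(2)) = 0.0098·log₂(0.0098/0.3225) = -0.04940
  P(3)·log₂(P(3)/Q(3)) = 0.0098·log₂(0.0098/0.0243) = -0.01284
  P(4)·log₂(P(4)/Q(4)) = 0.9592·log₂(0.9592/0.5526) = 0.76314

D_KL(P||Q) = -0.04763 - 0.04940 - 0.01284 + 0.76314 = 0.65327 ≈ 0.6533 bits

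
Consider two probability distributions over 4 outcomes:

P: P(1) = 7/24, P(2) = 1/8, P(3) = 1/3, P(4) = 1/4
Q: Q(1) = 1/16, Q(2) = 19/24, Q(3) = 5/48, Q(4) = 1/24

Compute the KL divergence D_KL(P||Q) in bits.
1.5209 bits

D_KL(P||Q) = Σ P(x) log₂(P(x)/Q(x))

Computing term by term:
  P(1)·log₂(P(1)/Q(1)) = (7/24)·log₂((7/24)/(1/16)) = 0.64820
  P(2)·log₂(P(2)/Q(2)) = (1/8)·log₂((1/8)/(19/24)) = -0.33287
  P(3)·log₂(P(3)/Q(3)) = (1/3)·log₂((1/3)/(5/48)) = 0.55936
  P(4)·log₂(P(4)/Q(4)) = (1/4)·log₂((1/4)/(1/24)) = 0.64624

D_KL(P||Q) = 0.64820 - 0.33287 + 0.55936 + 0.64624 = 1.52093 ≈ 1.5209 bits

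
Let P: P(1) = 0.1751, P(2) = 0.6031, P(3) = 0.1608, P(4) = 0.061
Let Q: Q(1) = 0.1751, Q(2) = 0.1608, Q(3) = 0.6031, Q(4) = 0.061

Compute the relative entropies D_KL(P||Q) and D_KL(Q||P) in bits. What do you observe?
D_KL(P||Q) = 0.8435 bits, D_KL(Q||P) = 0.8435 bits. The two directions give the same value here, because Q is a self-inverse relabeling of P; in general KL divergence is asymmetric.

D_KL(P||Q) = Σ P(x) log₂(P(x)/Q(x))

Computing term by term:
  P(1)·log₂(P(1)/Q(1)) = 0.1751·log₂(0.1751/0.1751) = 0.00000
  P(2)·log₂(P(2)/Q(2)) = 0.6031·log₂(0.6031/0.1608) = 1.15019
  P(3)·log₂(P(3)/Q(3)) = 0.1608·log₂(0.1608/0.6031) = -0.30667
  P(4)·log₂(P(4)/Q(4)) = 0.061·log₂(0.061/0.061) = 0.00000

D_KL(P||Q) = 0.00000 + 1.15019 - 0.30667 + 0.00000 = 0.84352 ≈ 0.8435 bits

D_KL(Q||P) = Σ Q(x) log₂(Q(x)/P(x))

Computing term by term:
  Q(1)·log₂(Q(1)/P(1)) = 0.1751·log₂(0.1751/0.1751) = 0.00000
  Q(2)·log₂(Q(2)/P(2)) = 0.1608·log₂(0.1608/0.6031) = -0.30667
  Q(3)·log₂(Q(3)/P(3)) = 0.6031·log₂(0.6031/0.1608) = 1.15019
  Q(4)·log₂(Q(4)/P(4)) = 0.061·log₂(0.061/0.061) = 0.00000

D_KL(Q||P) = 0.00000 - 0.30667 + 1.15019 + 0.00000 = 0.84352 ≈ 0.8435 bits

These ARE equal here. Q is P with outcomes relabeled (Q(2) = P(3), Q(3) = P(2)) by a relabeling that is its own inverse, so the two sums contain exactly the same terms in a different order. This is a special case — KL divergence is not symmetric in general: D_KL(P||Q) ≠ D_KL(Q||P) for most P, Q.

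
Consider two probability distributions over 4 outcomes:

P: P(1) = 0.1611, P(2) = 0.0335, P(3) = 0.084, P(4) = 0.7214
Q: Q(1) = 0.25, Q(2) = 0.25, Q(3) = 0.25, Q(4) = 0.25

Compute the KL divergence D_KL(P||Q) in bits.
0.7715 bits

D_KL(P||Q) = Σ P(x) log₂(P(x)/Q(x))

Computing term by term:
  P(1)·log₂(P(1)/Q(1)) = 0.1611·log₂(0.1611/0.25) = -0.10213
  P(2)·log₂(P(2)/Q(2)) = 0.0335·log₂(0.0335/0.25) = -0.09714
  P(3)·log₂(P(3)/Q(3)) = 0.084·log₂(0.084/0.25) = -0.13217
  P(4)·log₂(P(4)/Q(4)) = 0.7214·log₂(0.7214/0.25) = 1.10293

D_KL(P||Q) = -0.10213 - 0.09714 - 0.13217 + 1.10293 = 0.77149 ≈ 0.7715 bits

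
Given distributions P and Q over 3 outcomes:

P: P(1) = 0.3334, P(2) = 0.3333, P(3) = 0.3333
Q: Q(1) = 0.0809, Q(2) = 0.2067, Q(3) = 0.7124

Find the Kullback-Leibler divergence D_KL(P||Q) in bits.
0.5456 bits

D_KL(P||Q) = Σ P(x) log₂(P(x)/Q(x))

Computing term by term:
  P(1)·log₂(P(1)/Q(1)) = 0.3334·log₂(0.3334/0.0809) = 0.68115
  P(2)·log₂(P(2)/Q(2)) = 0.3333·log₂(0.3333/0.2067) = 0.22974
  P(3)·log₂(P(3)/Q(3)) = 0.3333·log₂(0.3333/0.7124) = -0.36525

D_KL(P||Q) = 0.68115 + 0.22974 - 0.36525 = 0.54564 ≈ 0.5456 bits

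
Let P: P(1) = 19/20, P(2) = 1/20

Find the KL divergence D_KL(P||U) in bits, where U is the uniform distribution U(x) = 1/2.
0.7136 bits

U(i) = 1/2 for all i

D_KL(P||U) = Σ P(x) log₂(P(x) / (1/2))
           = Σ P(x) log₂(P(x)) + log₂(2)
           = log₂(2) - H(P)

H(P) = -Σ P(x) log₂(P(x)):
  -P(1)·log₂(P(1)) = -(19/20)·log₂(19/20) = 0.07030
  -P(2)·log₂(P(2)) = -(1/20)·log₂(1/20) = 0.21610
H(P) = 0.07030 + 0.21610 = 0.28640 bits

log₂(2) = 1.00000 bits

D_KL(P||U) = 1.00000 - 0.28640 = 0.71360 ≈ 0.7136 bits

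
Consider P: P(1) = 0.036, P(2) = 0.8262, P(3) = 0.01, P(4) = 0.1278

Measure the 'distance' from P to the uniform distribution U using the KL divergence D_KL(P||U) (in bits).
1.1540 bits

U(i) = 1/4 for all i

D_KL(P||U) = Σ P(x) log₂(P(x) / (1/4))
           = Σ P(x) log₂(P(x)) + log₂(4)
           = log₂(4) - H(P)

H(P) = -Σ P(x) log₂(P(x)):
  -P(1)·log₂(P(1)) = -(0.036)·log₂(0.036) = 0.17265
  -P(2)·log₂(P(2)) = -(0.8262)·log₂(0.8262) = 0.22757
  -P(3)·log₂(P(3)) = -(0.01)·log₂(0.01) = 0.06644
  -P(4)·log₂(P(4)) = -(0.1278)·log₂(0.1278) = 0.37932
H(P) = 0.17265 + 0.22757 + 0.06644 + 0.37932 = 0.84598 bits

log₂(4) = 2.00000 bits

D_KL(P||U) = 2.00000 - 0.84598 = 1.15402 ≈ 1.1540 bits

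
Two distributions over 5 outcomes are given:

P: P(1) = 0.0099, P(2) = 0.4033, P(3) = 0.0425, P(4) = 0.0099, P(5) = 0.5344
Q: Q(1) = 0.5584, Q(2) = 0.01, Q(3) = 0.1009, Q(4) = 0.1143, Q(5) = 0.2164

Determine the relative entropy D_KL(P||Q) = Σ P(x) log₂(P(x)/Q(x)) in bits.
2.7025 bits

D_KL(P||Q) = Σ P(x) log₂(P(x)/Q(x))

Computing term by term:
  P(1)·log₂(P(1)/Q(1)) = 0.0099·log₂(0.0099/0.5584) = -0.05760
  P(2)·log₂(P(2)/Q(2)) = 0.4033·log₂(0.4033/0.01) = 2.15111
  P(3)·log₂(P(3)/Q(3)) = 0.0425·log₂(0.0425/0.1009) = -0.05301
  P(4)·log₂(P(4)/Q(4)) = 0.0099·log₂(0.0099/0.1143) = -0.03494
  P(5)·log₂(P(5)/Q(5)) = 0.5344·log₂(0.5344/0.2164) = 0.69697

D_KL(P||Q) = -0.05760 + 2.15111 - 0.05301 - 0.03494 + 0.69697 = 2.70253 ≈ 2.7025 bits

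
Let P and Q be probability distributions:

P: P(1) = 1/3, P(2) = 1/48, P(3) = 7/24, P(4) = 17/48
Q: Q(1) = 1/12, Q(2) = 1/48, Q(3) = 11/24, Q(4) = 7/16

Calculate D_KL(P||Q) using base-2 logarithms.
0.3685 bits

D_KL(P||Q) = Σ P(x) log₂(P(x)/Q(x))

Computing term by term:
  P(1)·log₂(P(1)/Q(1)) = (1/3)·log₂((1/3)/(1/12)) = 0.66667
  P(2)·log₂(P(2)/Q(2)) = (1/48)·log₂((1/48)/(1/48)) = 0.00000
  P(3)·log₂(P(3)/Q(3)) = (7/24)·log₂((7/24)/(11/24)) = -0.19019
  P(4)·log₂(P(4)/Q(4)) = (17/48)·log₂((17/48)/(7/16)) = -0.10797

D_KL(P||Q) = 0.66667 + 0.00000 - 0.19019 - 0.10797 = 0.36851 ≈ 0.3685 bits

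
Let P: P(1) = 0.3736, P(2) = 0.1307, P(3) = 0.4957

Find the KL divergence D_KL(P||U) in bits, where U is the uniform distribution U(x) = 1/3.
0.1687 bits

U(i) = 1/3 for all i

D_KL(P||U) = Σ P(x) log₂(P(x) / (1/3))
           = Σ P(x) log₂(P(x)) + log₂(3)
           = log₂(3) - H(P)

H(P) = -Σ P(x) log₂(P(x)):
  -P(1)·log₂(P(1)) = -(0.3736)·log₂(0.3736) = 0.53067
  -P(2)·log₂(P(2)) = -(0.1307)·log₂(0.1307) = 0.38369
  -P(3)·log₂(P(3)) = -(0.4957)·log₂(0.4957) = 0.50188
H(P) = 0.53067 + 0.38369 + 0.50188 = 1.41624 bits

log₂(3) = 1.58496 bits

D_KL(P||U) = 1.58496 - 1.41624 = 0.16872 ≈ 0.1687 bits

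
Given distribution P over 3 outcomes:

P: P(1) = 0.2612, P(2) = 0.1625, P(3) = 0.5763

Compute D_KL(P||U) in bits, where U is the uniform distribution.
0.1949 bits

U(i) = 1/3 for all i

D_KL(P||U) = Σ P(x) log₂(P(x) / (1/3))
           = Σ P(x) log₂(P(x)) + log₂(3)
           = log₂(3) - H(P)

H(P) = -Σ P(x) log₂(P(x)):
  -P(1)·log₂(P(1)) = -(0.2612)·log₂(0.2612) = 0.50589
  -P(2)·log₂(P(2)) = -(0.1625)·log₂(0.1625) = 0.42599
  -P(3)·log₂(P(3)) = -(0.5763)·log₂(0.5763) = 0.45822
H(P) = 0.50589 + 0.42599 + 0.45822 = 1.39010 bits

log₂(3) = 1.58496 bits

D_KL(P||U) = 1.58496 - 1.39010 = 0.19486 ≈ 0.1949 bits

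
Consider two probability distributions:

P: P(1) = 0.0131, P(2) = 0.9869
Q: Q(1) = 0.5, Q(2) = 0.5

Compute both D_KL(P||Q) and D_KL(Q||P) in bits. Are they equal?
D_KL(P||Q) = 0.8993 bits, D_KL(Q||P) = 2.1367 bits. No, they are not equal.

D_KL(P||Q) = Σ P(x) log₂(P(x)/Q(x))

Computing term by term:
  P(1)·log₂(P(1)/Q(1)) = 0.0131·log₂(0.0131/0.5) = -0.06883
  P(2)·log₂(P(2)/Q(2)) = 0.9869·log₂(0.9869/0.5) = 0.96813

D_KL(P||Q) = -0.06883 + 0.96813 = 0.89930 ≈ 0.8993 bits

D_KL(Q||P) = Σ Q(x) log₂(Q(x)/P(x))

Computing term by term:
  Q(1)·log₂(Q(1)/P(1)) = 0.5·log₂(0.5/0.0131) = 2.62714
  Q(2)·log₂(Q(2)/P(2)) = 0.5·log₂(0.5/0.9869) = -0.49049

D_KL(Q||P) = 2.62714 - 0.49049 = 2.13665 ≈ 2.1367 bits

These are NOT equal (difference: 1.2374 bits). KL divergence is asymmetric: D_KL(P||Q) ≠ D_KL(Q||P) in general.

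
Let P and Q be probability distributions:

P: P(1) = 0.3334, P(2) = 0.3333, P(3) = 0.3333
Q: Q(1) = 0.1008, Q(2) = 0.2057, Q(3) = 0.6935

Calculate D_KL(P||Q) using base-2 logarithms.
0.4551 bits

D_KL(P||Q) = Σ P(x) log₂(P(x)/Q(x))

Computing term by term:
  P(1)·log₂(P(1)/Q(1)) = 0.3334·log₂(0.3334/0.1008) = 0.57537
  P(2)·log₂(P(2)/Q(2)) = 0.3333·log₂(0.3333/0.2057) = 0.23207
  P(3)·log₂(P(3)/Q(3)) = 0.3333·log₂(0.3333/0.6935) = -0.35232

D_KL(P||Q) = 0.57537 + 0.23207 - 0.35232 = 0.45512 ≈ 0.4551 bits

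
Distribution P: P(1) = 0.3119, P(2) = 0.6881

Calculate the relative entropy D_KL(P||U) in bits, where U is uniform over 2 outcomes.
0.1046 bits

U(i) = 1/2 for all i

D_KL(P||U) = Σ P(x) log₂(P(x) / (1/2))
           = Σ P(x) log₂(P(x)) + log₂(2)
           = log₂(2) - H(P)

H(P) = -Σ P(x) log₂(P(x)):
  -P(1)·log₂(P(1)) = -(0.3119)·log₂(0.3119) = 0.52426
  -P(2)·log₂(P(2)) = -(0.6881)·log₂(0.6881) = 0.37110
H(P) = 0.52426 + 0.37110 = 0.89536 bits

log₂(2) = 1.00000 bits

D_KL(P||U) = 1.00000 - 0.89536 = 0.10464 ≈ 0.1046 bits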